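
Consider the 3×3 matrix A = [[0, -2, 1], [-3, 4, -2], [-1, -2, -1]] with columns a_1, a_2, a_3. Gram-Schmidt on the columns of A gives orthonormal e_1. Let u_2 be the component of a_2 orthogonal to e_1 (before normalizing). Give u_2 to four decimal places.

u_2 = (-2.0000, 1.0000, -3.0000)

a_1 = (0, -3, -1); ‖a_1‖ = 3.1623, so e_1 = (0.0000, -0.9487, -0.3162).
e_1·a_2 = 0.0000·(-2) + (-0.9487)·4 + (-0.3162)·(-2) = -3.1623.
u_2 = a_2 + 3.1623·e_1 = (-2.0000, 1.0000, -3.0000).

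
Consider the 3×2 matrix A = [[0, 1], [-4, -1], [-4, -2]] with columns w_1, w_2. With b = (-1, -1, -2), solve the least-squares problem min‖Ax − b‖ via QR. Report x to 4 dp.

x = (0.5000, -0.3333)

e_1 = w_1/‖w_1‖ = (0, -4, -4)/5.6569 = (0.0000, -0.7071, -0.7071).
r_{12} = e_1·w_2 = 2.1213.
u_2 = w_2 − 2.1213·e_1 = (1.0000, 0.5000, -0.5000).
‖u_2‖ = 1.2247, so e_2 = (0.8165, 0.4082, -0.4082).
Qᵀb = (2.1213, -0.4082).
Back-substitute: x_2 = -0.4082/1.2247 = -0.3333.
x_1 = (2.1213 − 2.1213·(-0.3333))/5.6569 = 0.5000.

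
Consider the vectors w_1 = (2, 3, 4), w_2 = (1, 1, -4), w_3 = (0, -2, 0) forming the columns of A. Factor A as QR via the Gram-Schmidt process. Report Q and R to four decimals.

Q = [[0.3714, 0.4729, 0.7990], [0.5571, 0.5749, -0.5993], [0.7428, -0.6677, 0.0499]], R = [[5.3852, -2.0426, -1.1142], [0.0000, 3.7185, -1.1499], [0.0000, 0.0000, 1.1985]]

w_1 = (2, 3, 4); ‖w_1‖ = 5.3852, so q_1 = (0.3714, 0.5571, 0.7428).
q_1·w_2 = 0.3714·1 + 0.5571·1 + 0.7428·(-4) = -2.0426.
u_2 = w_2 + 2.0426·q_1 = (1.7586, 2.1379, -2.4828).
‖u_2‖ = 3.7185, so q_2 = (0.4729, 0.5749, -0.6677).
q_1·w_3 = 0.3714·0 + 0.5571·(-2) + 0.7428·0 = -1.1142; q_2·w_3 = 0.4729·0 + 0.5749·(-2) + (-0.6677)·0 = -1.1499.
u_3 = w_3 + 1.1142·q_1 + 1.1499·q_2 = (0.9576, -0.7182, 0.0599).
‖u_3‖ = 1.1985, so q_3 = (0.7990, -0.5993, 0.0499).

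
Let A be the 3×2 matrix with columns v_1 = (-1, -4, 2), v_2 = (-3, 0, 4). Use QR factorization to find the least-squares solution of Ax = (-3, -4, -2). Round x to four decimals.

v_1 = (-1, -4, 2); ‖v_1‖ = 4.5826, so e_1 = (-0.2182, -0.8729, 0.4364).
e_1·v_2 = (-0.2182)·(-3) + (-0.8729)·0 + 0.4364·4 = 2.4004.
u_2 = v_2 − 2.4004·e_1 = (-2.4762, 2.0952, 2.9524).
‖u_2‖ = 4.3861, so e_2 = (-0.5646, 0.4777, 0.6731).
Qᵀb = (3.2733, -1.5634).
Back-substitute: x_2 = -1.5634/4.3861 = -0.3564.
x_1 = (3.2733 − 2.4004·(-0.3564))/4.5826 = 0.9010.

x = (0.9010, -0.3564)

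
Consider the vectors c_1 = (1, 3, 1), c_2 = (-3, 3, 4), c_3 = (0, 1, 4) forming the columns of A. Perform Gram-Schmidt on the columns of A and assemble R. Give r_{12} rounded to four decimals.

r_{12} = 3.0151

q_1 = c_1/‖c_1‖ = (1, 3, 1)/3.3166 = (0.3015, 0.9045, 0.3015).
r_{12} = q_1·c_2 = 3.0151.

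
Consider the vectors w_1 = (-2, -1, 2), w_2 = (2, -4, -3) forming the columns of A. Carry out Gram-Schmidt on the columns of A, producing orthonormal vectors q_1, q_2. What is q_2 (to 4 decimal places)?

q_1 = w_1/‖w_1‖ = (-2, -1, 2)/3.0000 = (-0.6667, -0.3333, 0.6667).
r_{12} = q_1·w_2 = -2.0000.
u_2 = w_2 + 2.0000·q_1 = (0.6667, -4.6667, -1.6667).
‖u_2‖ = 5.0000, so q_2 = (0.1333, -0.9333, -0.3333).

q_2 = (0.1333, -0.9333, -0.3333)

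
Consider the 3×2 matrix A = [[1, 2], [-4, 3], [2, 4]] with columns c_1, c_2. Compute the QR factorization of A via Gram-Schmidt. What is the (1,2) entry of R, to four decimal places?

c_1 = (1, -4, 2); ‖c_1‖ = 4.5826, so q_1 = (0.2182, -0.8729, 0.4364).
r_{12} = q_1·c_2 = -0.4364.

r_{12} = -0.4364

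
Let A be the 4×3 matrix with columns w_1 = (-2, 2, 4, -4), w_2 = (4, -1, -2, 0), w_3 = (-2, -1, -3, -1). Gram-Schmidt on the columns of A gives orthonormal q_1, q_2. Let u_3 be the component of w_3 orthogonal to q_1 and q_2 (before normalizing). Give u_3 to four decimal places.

u_3 = (-1.4109, -0.7287, -2.4574, -2.1163)

w_1 = (-2, 2, 4, -4); ‖w_1‖ = 6.3246, so q_1 = (-0.3162, 0.3162, 0.6325, -0.6325).
q_1·w_2 = (-0.3162)·4 + 0.3162·(-1) + 0.6325·(-2) + (-0.6325)·0 = -2.8460.
u_2 = w_2 + 2.8460·q_1 = (3.1000, -0.1000, -0.2000, -1.8000).
‖u_2‖ = 3.5917, so q_2 = (0.8631, -0.0278, -0.0557, -0.5012).
q_1·w_3 = (-0.3162)·(-2) + 0.3162·(-1) + 0.6325·(-3) + (-0.6325)·(-1) = -0.9487; q_2·w_3 = 0.8631·(-2) + (-0.0278)·(-1) + (-0.0557)·(-3) + (-0.5012)·(-1) = -1.0302.
u_3 = w_3 + 0.9487·q_1 + 1.0302·q_2 = (-1.4109, -0.7287, -2.4574, -2.1163).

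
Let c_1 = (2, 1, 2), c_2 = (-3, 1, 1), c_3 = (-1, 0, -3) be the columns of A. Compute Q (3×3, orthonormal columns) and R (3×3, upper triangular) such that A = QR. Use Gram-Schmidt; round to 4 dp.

e_1 = c_1/‖c_1‖ = (2, 1, 2)/3.0000 = (0.6667, 0.3333, 0.6667).
r_{12} = e_1·c_2 = -1.0000.
u_2 = c_2 + 1.0000·e_1 = (-2.3333, 1.3333, 1.6667).
‖u_2‖ = 3.1623, so e_2 = (-0.7379, 0.4216, 0.5270).
r_{13} = e_1·c_3 = -2.6667; r_{23} = e_2·c_3 = -0.8433.
u_3 = c_3 + 2.6667·e_1 + 0.8433·e_2 = (0.1556, 1.2444, -0.7778).
‖u_3‖ = 1.4757, so e_3 = (0.1054, 0.8433, -0.5270).

Q = [[0.6667, -0.7379, 0.1054], [0.3333, 0.4216, 0.8433], [0.6667, 0.5270, -0.5270]], R = [[3.0000, -1.0000, -2.6667], [0.0000, 3.1623, -0.8433], [0.0000, 0.0000, 1.4757]]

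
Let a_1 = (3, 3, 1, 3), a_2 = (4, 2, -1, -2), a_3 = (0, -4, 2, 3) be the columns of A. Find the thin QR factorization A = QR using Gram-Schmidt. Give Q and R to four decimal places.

q_1 = a_1/‖a_1‖ = (3, 3, 1, 3)/5.2915 = (0.5669, 0.5669, 0.1890, 0.5669).
r_{12} = q_1·a_2 = 2.0788.
u_2 = a_2 − 2.0788·q_1 = (2.8214, 0.8214, -1.3929, -3.1786).
‖u_2‖ = 4.5474, so q_2 = (0.6205, 0.1806, -0.3063, -0.6990).
r_{13} = q_1·a_3 = -0.1890; r_{23} = q_2·a_3 = -3.4321.
u_3 = a_3 + 0.1890·q_1 + 3.4321·q_2 = (2.2366, -3.2729, 0.9845, 0.7081).
‖u_3‖ = 4.1455, so q_3 = (0.5395, -0.7895, 0.2375, 0.1708).

Q = [[0.5669, 0.6205, 0.5395], [0.5669, 0.1806, -0.7895], [0.1890, -0.3063, 0.2375], [0.5669, -0.6990, 0.1708]], R = [[5.2915, 2.0788, -0.1890], [0.0000, 4.5474, -3.4321], [0.0000, 0.0000, 4.1455]]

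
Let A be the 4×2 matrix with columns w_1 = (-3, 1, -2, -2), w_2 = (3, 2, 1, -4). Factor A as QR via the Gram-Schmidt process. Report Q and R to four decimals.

Q = [[-0.7071, 0.5178], [0.2357, 0.3756], [-0.4714, 0.1624], [-0.4714, -0.7513]], R = [[4.2426, -0.2357], [0.0000, 5.4722]]

e_1 = w_1/‖w_1‖ = (-3, 1, -2, -2)/4.2426 = (-0.7071, 0.2357, -0.4714, -0.4714).
r_{12} = e_1·w_2 = -0.2357.
u_2 = w_2 + 0.2357·e_1 = (2.8333, 2.0556, 0.8889, -4.1111).
‖u_2‖ = 5.4722, so e_2 = (0.5178, 0.3756, 0.1624, -0.7513).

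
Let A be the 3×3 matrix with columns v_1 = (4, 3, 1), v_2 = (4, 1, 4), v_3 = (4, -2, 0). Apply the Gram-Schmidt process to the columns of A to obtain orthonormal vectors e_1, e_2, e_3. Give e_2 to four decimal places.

v_1 = (4, 3, 1); ‖v_1‖ = 5.0990, so e_1 = (0.7845, 0.5883, 0.1961).
e_1·v_2 = 0.7845·4 + 0.5883·1 + 0.1961·4 = 4.5107.
u_2 = v_2 − 4.5107·e_1 = (0.4615, -1.6538, 3.1154).
‖u_2‖ = 3.5572, so e_2 = (0.1297, -0.4649, 0.8758).

e_2 = (0.1297, -0.4649, 0.8758)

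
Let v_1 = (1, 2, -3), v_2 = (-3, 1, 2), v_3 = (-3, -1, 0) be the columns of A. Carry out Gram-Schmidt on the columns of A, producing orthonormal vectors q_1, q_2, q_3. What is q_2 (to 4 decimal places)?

q_1 = v_1/‖v_1‖ = (1, 2, -3)/3.7417 = (0.2673, 0.5345, -0.8018).
r_{12} = q_1·v_2 = -1.8708.
u_2 = v_2 + 1.8708·q_1 = (-2.5000, 2.0000, 0.5000).
‖u_2‖ = 3.2404, so q_2 = (-0.7715, 0.6172, 0.1543).

q_2 = (-0.7715, 0.6172, 0.1543)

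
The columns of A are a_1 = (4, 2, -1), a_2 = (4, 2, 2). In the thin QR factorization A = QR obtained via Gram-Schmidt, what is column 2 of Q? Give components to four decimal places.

q_2 = (0.1952, 0.0976, 0.9759)

q_1 = a_1/‖a_1‖ = (4, 2, -1)/4.5826 = (0.8729, 0.4364, -0.2182).
r_{12} = q_1·a_2 = 3.9279.
u_2 = a_2 − 3.9279·q_1 = (0.5714, 0.2857, 2.8571).
‖u_2‖ = 2.9277, so q_2 = (0.1952, 0.0976, 0.9759).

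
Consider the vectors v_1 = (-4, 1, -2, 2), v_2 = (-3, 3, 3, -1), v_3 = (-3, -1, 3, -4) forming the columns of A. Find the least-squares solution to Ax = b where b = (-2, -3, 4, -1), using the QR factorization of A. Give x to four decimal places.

v_1 = (-4, 1, -2, 2); ‖v_1‖ = 5.0000, so q_1 = (-0.8000, 0.2000, -0.4000, 0.4000).
q_1·v_2 = (-0.8000)·(-3) + 0.2000·3 + (-0.4000)·3 + 0.4000·(-1) = 1.4000.
u_2 = v_2 − 1.4000·q_1 = (-1.8800, 2.7200, 3.5600, -1.5600).
‖u_2‖ = 5.1029, so q_2 = (-0.3684, 0.5330, 0.6976, -0.3057).
q_1·v_3 = (-0.8000)·(-3) + 0.2000·(-1) + (-0.4000)·3 + 0.4000·(-4) = -0.6000; q_2·v_3 = (-0.3684)·(-3) + 0.5330·(-1) + 0.6976·3 + (-0.3057)·(-4) = 3.8880.
u_3 = v_3 + 0.6000·q_1 − 3.8880·q_2 = (-2.0476, -2.9524, 0.0476, -2.5714).
‖u_3‖ = 4.4186, so q_3 = (-0.4634, -0.6682, 0.0108, -0.5820).
Qᵀb = (-1.0000, 2.2340, 3.5564).
Back-substitute: x_3 = 3.5564/4.4186 = 0.8049.
x_2 = (2.2340 − 3.8880·0.8049)/5.1029 = -0.1755.
x_1 = (-1.0000 − 1.4000·(-0.1755) + 0.6000·0.8049)/5.0000 = -0.0543.

x = (-0.0543, -0.1755, 0.8049)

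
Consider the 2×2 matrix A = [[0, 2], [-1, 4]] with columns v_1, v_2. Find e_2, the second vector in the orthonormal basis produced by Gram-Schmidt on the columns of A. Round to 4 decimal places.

e_1 = v_1/‖v_1‖ = (0, -1)/1.0000 = (0.0000, -1.0000).
r_{12} = e_1·v_2 = -4.0000.
u_2 = v_2 + 4.0000·e_1 = (2.0000, 0.0000).
‖u_2‖ = 2.0000, so e_2 = (1.0000, 0.0000).

e_2 = (1.0000, 0.0000)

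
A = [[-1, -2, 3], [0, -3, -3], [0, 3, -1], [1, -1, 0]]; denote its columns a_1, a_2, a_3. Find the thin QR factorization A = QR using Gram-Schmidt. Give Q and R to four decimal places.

e_1 = a_1/‖a_1‖ = (-1, 0, 0, 1)/1.4142 = (-0.7071, 0.0000, 0.0000, 0.7071).
r_{12} = e_1·a_2 = 0.7071.
u_2 = a_2 − 0.7071·e_1 = (-1.5000, -3.0000, 3.0000, -1.5000).
‖u_2‖ = 4.7434, so e_2 = (-0.3162, -0.6325, 0.6325, -0.3162).
r_{13} = e_1·a_3 = -2.1213; r_{23} = e_2·a_3 = 0.3162.
u_3 = a_3 + 2.1213·e_1 − 0.3162·e_2 = (1.6000, -2.8000, -1.2000, 1.6000).
‖u_3‖ = 3.7947, so e_3 = (0.4216, -0.7379, -0.3162, 0.4216).

Q = [[-0.7071, -0.3162, 0.4216], [0.0000, -0.6325, -0.7379], [0.0000, 0.6325, -0.3162], [0.7071, -0.3162, 0.4216]], R = [[1.4142, 0.7071, -2.1213], [0.0000, 4.7434, 0.3162], [0.0000, 0.0000, 3.7947]]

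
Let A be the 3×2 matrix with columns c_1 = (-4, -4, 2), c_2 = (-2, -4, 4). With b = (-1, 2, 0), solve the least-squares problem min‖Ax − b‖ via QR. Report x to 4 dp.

e_1 = c_1/‖c_1‖ = (-4, -4, 2)/6.0000 = (-0.6667, -0.6667, 0.3333).
r_{12} = e_1·c_2 = 5.3333.
u_2 = c_2 − 5.3333·e_1 = (1.5556, -0.4444, 2.2222).
‖u_2‖ = 2.7487, so e_2 = (0.5659, -0.1617, 0.8085).
Qᵀb = (-0.6667, -0.8893).
Back-substitute: x_2 = -0.8893/2.7487 = -0.3235.
x_1 = (-0.6667 − 5.3333·(-0.3235))/6.0000 = 0.1765.

x = (0.1765, -0.3235)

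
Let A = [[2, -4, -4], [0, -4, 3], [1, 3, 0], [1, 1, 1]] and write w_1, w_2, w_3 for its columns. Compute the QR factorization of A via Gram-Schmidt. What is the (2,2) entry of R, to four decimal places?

w_1 = (2, 0, 1, 1); ‖w_1‖ = 2.4495, so e_1 = (0.8165, 0.0000, 0.4082, 0.4082).
e_1·w_2 = 0.8165·(-4) + 0.0000·(-4) + 0.4082·3 + 0.4082·1 = -1.6330.
u_2 = w_2 + 1.6330·e_1 = (-2.6667, -4.0000, 3.6667, 1.6667).
r_{22} = ‖u_2‖ = 6.2716.

r_{22} = 6.2716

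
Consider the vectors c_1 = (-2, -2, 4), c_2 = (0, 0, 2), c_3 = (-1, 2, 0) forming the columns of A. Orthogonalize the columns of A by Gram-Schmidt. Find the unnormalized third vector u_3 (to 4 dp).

u_3 = (-1.5000, 1.5000, 0.0000)

c_1 = (-2, -2, 4); ‖c_1‖ = 4.8990, so e_1 = (-0.4082, -0.4082, 0.8165).
e_1·c_2 = (-0.4082)·0 + (-0.4082)·0 + 0.8165·2 = 1.6330.
u_2 = c_2 − 1.6330·e_1 = (0.6667, 0.6667, 0.6667).
‖u_2‖ = 1.1547, so e_2 = (0.5774, 0.5774, 0.5774).
e_1·c_3 = (-0.4082)·(-1) + (-0.4082)·2 + 0.8165·0 = -0.4082; e_2·c_3 = 0.5774·(-1) + 0.5774·2 + 0.5774·0 = 0.5774.
u_3 = c_3 + 0.4082·e_1 − 0.5774·e_2 = (-1.5000, 1.5000, 0.0000).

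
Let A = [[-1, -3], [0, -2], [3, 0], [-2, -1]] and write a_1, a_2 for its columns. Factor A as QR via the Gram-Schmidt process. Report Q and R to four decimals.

a_1 = (-1, 0, 3, -2); ‖a_1‖ = 3.7417, so q_1 = (-0.2673, 0.0000, 0.8018, -0.5345).
q_1·a_2 = (-0.2673)·(-3) + 0.0000·(-2) + 0.8018·0 + (-0.5345)·(-1) = 1.3363.
u_2 = a_2 − 1.3363·q_1 = (-2.6429, -2.0000, -1.0714, -0.2857).
‖u_2‖ = 3.4949, so q_2 = (-0.7562, -0.5723, -0.3066, -0.0818).

Q = [[-0.2673, -0.7562], [0.0000, -0.5723], [0.8018, -0.3066], [-0.5345, -0.0818]], R = [[3.7417, 1.3363], [0.0000, 3.4949]]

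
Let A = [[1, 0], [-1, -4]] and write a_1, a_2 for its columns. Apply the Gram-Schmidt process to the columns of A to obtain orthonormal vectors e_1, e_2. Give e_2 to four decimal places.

e_2 = (-0.7071, -0.7071)

e_1 = a_1/‖a_1‖ = (1, -1)/1.4142 = (0.7071, -0.7071).
r_{12} = e_1·a_2 = 2.8284.
u_2 = a_2 − 2.8284·e_1 = (-2.0000, -2.0000).
‖u_2‖ = 2.8284, so e_2 = (-0.7071, -0.7071).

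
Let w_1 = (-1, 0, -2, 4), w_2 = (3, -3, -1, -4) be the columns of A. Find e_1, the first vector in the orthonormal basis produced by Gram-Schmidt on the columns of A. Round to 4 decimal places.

w_1 = (-1, 0, -2, 4); ‖w_1‖ = 4.5826, so e_1 = (-0.2182, 0.0000, -0.4364, 0.8729).

e_1 = (-0.2182, 0.0000, -0.4364, 0.8729)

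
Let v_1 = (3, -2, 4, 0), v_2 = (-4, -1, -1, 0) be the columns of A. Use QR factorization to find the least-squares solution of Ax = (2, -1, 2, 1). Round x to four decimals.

e_1 = v_1/‖v_1‖ = (3, -2, 4, 0)/5.3852 = (0.5571, -0.3714, 0.7428, 0.0000).
r_{12} = e_1·v_2 = -2.5997.
u_2 = v_2 + 2.5997·e_1 = (-2.5517, -1.9655, 0.9310, 0.0000).
‖u_2‖ = 3.3528, so e_2 = (-0.7611, -0.5862, 0.2777, 0.0000).
Qᵀb = (2.9711, -0.3805).
Back-substitute: x_2 = -0.3805/3.3528 = -0.1135.
x_1 = (2.9711 + 2.5997·(-0.1135))/5.3852 = 0.4969.

x = (0.4969, -0.1135)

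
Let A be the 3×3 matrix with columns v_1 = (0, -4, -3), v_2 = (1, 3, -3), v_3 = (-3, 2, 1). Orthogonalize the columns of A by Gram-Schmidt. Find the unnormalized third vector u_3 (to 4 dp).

u_3 = (-2.9292, 0.4185, -0.5579)

v_1 = (0, -4, -3); ‖v_1‖ = 5.0000, so q_1 = (0.0000, -0.8000, -0.6000).
q_1·v_2 = 0.0000·1 + (-0.8000)·3 + (-0.6000)·(-3) = -0.6000.
u_2 = v_2 + 0.6000·q_1 = (1.0000, 2.5200, -3.3600).
‖u_2‖ = 4.3174, so q_2 = (0.2316, 0.5837, -0.7782).
q_1·v_3 = 0.0000·(-3) + (-0.8000)·2 + (-0.6000)·1 = -2.2000; q_2·v_3 = 0.2316·(-3) + 0.5837·2 + (-0.7782)·1 = -0.3057.
u_3 = v_3 + 2.2000·q_1 + 0.3057·q_2 = (-2.9292, 0.4185, -0.5579).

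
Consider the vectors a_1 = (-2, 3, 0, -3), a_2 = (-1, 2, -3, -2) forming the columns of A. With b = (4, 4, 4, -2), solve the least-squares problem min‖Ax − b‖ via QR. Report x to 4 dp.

q_1 = a_1/‖a_1‖ = (-2, 3, 0, -3)/4.6904 = (-0.4264, 0.6396, 0.0000, -0.6396).
r_{12} = q_1·a_2 = 2.9848.
u_2 = a_2 − 2.9848·q_1 = (0.2727, 0.0909, -3.0000, -0.0909).
‖u_2‖ = 3.0151, so q_2 = (0.0905, 0.0302, -0.9950, -0.0302).
Qᵀb = (2.1320, -3.4372).
Back-substitute: x_2 = -3.4372/3.0151 = -1.1400.
x_1 = (2.1320 − 2.9848·(-1.1400))/4.6904 = 1.1800.

x = (1.1800, -1.1400)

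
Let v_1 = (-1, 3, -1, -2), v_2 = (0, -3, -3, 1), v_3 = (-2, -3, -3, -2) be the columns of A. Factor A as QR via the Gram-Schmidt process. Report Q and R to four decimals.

v_1 = (-1, 3, -1, -2); ‖v_1‖ = 3.8730, so q_1 = (-0.2582, 0.7746, -0.2582, -0.5164).
q_1·v_2 = (-0.2582)·0 + 0.7746·(-3) + (-0.2582)·(-3) + (-0.5164)·1 = -2.0656.
u_2 = v_2 + 2.0656·q_1 = (-0.5333, -1.4000, -3.5333, -0.0667).
‖u_2‖ = 3.8384, so q_2 = (-0.1389, -0.3647, -0.9205, -0.0174).
q_1·v_3 = (-0.2582)·(-2) + 0.7746·(-3) + (-0.2582)·(-3) + (-0.5164)·(-2) = 0.0000; q_2·v_3 = (-0.1389)·(-2) + (-0.3647)·(-3) + (-0.9205)·(-3) + (-0.0174)·(-2) = 4.1684.
u_3 = v_3 + 0.0000·q_1 − 4.1684·q_2 = (-1.4208, -1.4796, 0.8371, -1.9276).
‖u_3‖ = 2.9367, so q_3 = (-0.4838, -0.5038, 0.2850, -0.6564).

Q = [[-0.2582, -0.1389, -0.4838], [0.7746, -0.3647, -0.5038], [-0.2582, -0.9205, 0.2850], [-0.5164, -0.0174, -0.6564]], R = [[3.8730, -2.0656, 0.0000], [0.0000, 3.8384, 4.1684], [0.0000, 0.0000, 2.9367]]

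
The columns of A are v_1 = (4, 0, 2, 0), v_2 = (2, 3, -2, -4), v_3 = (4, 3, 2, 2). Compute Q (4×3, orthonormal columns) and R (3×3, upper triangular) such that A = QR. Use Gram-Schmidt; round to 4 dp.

v_1 = (4, 0, 2, 0); ‖v_1‖ = 4.4721, so e_1 = (0.8944, 0.0000, 0.4472, 0.0000).
e_1·v_2 = 0.8944·2 + 0.0000·3 + 0.4472·(-2) + 0.0000·(-4) = 0.8944.
u_2 = v_2 − 0.8944·e_1 = (1.2000, 3.0000, -2.4000, -4.0000).
‖u_2‖ = 5.6745, so e_2 = (0.2115, 0.5287, -0.4229, -0.7049).
e_1·v_3 = 0.8944·4 + 0.0000·3 + 0.4472·2 + 0.0000·2 = 4.4721; e_2·v_3 = 0.2115·4 + 0.5287·3 + (-0.4229)·2 + (-0.7049)·2 = 0.1762.
u_3 = v_3 − 4.4721·e_1 − 0.1762·e_2 = (-0.0373, 2.9068, 0.0745, 2.1242).
‖u_3‖ = 3.6012, so e_3 = (-0.0103, 0.8072, 0.0207, 0.5899).

Q = [[0.8944, 0.2115, -0.0103], [0.0000, 0.5287, 0.8072], [0.4472, -0.4229, 0.0207], [0.0000, -0.7049, 0.5899]], R = [[4.4721, 0.8944, 4.4721], [0.0000, 5.6745, 0.1762], [0.0000, 0.0000, 3.6012]]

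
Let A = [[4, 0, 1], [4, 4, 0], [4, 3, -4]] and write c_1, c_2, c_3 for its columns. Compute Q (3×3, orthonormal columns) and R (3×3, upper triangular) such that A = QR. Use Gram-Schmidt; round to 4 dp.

e_1 = c_1/‖c_1‖ = (4, 4, 4)/6.9282 = (0.5774, 0.5774, 0.5774).
r_{12} = e_1·c_2 = 4.0415.
u_2 = c_2 − 4.0415·e_1 = (-2.3333, 1.6667, 0.6667).
‖u_2‖ = 2.9439, so e_2 = (-0.7926, 0.5661, 0.2265).
r_{13} = e_1·c_3 = -1.7321; r_{23} = e_2·c_3 = -1.6984.
u_3 = c_3 + 1.7321·e_1 + 1.6984·e_2 = (0.6538, 1.9615, -2.6154).
‖u_3‖ = 3.3340, so e_3 = (0.1961, 0.5883, -0.7845).

Q = [[0.5774, -0.7926, 0.1961], [0.5774, 0.5661, 0.5883], [0.5774, 0.2265, -0.7845]], R = [[6.9282, 4.0415, -1.7321], [0.0000, 2.9439, -1.6984], [0.0000, 0.0000, 3.3340]]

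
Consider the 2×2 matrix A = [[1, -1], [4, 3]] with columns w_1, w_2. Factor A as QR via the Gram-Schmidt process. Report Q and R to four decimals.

Q = [[0.2425, -0.9701], [0.9701, 0.2425]], R = [[4.1231, 2.6679], [0.0000, 1.6977]]

w_1 = (1, 4); ‖w_1‖ = 4.1231, so e_1 = (0.2425, 0.9701).
e_1·w_2 = 0.2425·(-1) + 0.9701·3 = 2.6679.
u_2 = w_2 − 2.6679·e_1 = (-1.6471, 0.4118).
‖u_2‖ = 1.6977, so e_2 = (-0.9701, 0.2425).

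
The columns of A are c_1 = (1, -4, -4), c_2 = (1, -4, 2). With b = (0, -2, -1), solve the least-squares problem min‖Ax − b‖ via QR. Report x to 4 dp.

x = (0.3235, 0.1471)

c_1 = (1, -4, -4); ‖c_1‖ = 5.7446, so e_1 = (0.1741, -0.6963, -0.6963).
e_1·c_2 = 0.1741·1 + (-0.6963)·(-4) + (-0.6963)·2 = 1.5667.
u_2 = c_2 − 1.5667·e_1 = (0.7273, -2.9091, 3.0909).
‖u_2‖ = 4.3064, so e_2 = (0.1689, -0.6755, 0.7177).
Qᵀb = (2.0889, 0.6333).
Back-substitute: x_2 = 0.6333/4.3064 = 0.1471.
x_1 = (2.0889 − 1.5667·0.1471)/5.7446 = 0.3235.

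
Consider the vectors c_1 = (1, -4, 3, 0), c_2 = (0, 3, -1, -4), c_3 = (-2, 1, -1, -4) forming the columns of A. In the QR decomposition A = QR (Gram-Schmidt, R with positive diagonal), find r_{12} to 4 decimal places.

c_1 = (1, -4, 3, 0); ‖c_1‖ = 5.0990, so e_1 = (0.1961, -0.7845, 0.5883, 0.0000).
r_{12} = e_1·c_2 = -2.9417.

r_{12} = -2.9417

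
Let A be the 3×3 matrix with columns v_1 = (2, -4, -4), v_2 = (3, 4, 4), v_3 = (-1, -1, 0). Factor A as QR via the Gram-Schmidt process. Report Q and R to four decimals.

Q = [[0.3333, 0.9428, 0.0000], [-0.6667, 0.2357, -0.7071], [-0.6667, 0.2357, 0.7071]], R = [[6.0000, -4.3333, 0.3333], [0.0000, 4.7140, -1.1785], [0.0000, 0.0000, 0.7071]]

v_1 = (2, -4, -4); ‖v_1‖ = 6.0000, so e_1 = (0.3333, -0.6667, -0.6667).
e_1·v_2 = 0.3333·3 + (-0.6667)·4 + (-0.6667)·4 = -4.3333.
u_2 = v_2 + 4.3333·e_1 = (4.4444, 1.1111, 1.1111).
‖u_2‖ = 4.7140, so e_2 = (0.9428, 0.2357, 0.2357).
e_1·v_3 = 0.3333·(-1) + (-0.6667)·(-1) + (-0.6667)·0 = 0.3333; e_2·v_3 = 0.9428·(-1) + 0.2357·(-1) + 0.2357·0 = -1.1785.
u_3 = v_3 − 0.3333·e_1 + 1.1785·e_2 = (0.0000, -0.5000, 0.5000).
‖u_3‖ = 0.7071, so e_3 = (0.0000, -0.7071, 0.7071).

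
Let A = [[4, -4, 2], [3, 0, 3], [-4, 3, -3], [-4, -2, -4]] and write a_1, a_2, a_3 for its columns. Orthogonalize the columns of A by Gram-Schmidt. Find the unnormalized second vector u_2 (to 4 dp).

u_2 = (-2.5965, 1.0526, 1.5965, -3.4035)

e_1 = a_1/‖a_1‖ = (4, 3, -4, -4)/7.5498 = (0.5298, 0.3974, -0.5298, -0.5298).
r_{12} = e_1·a_2 = -2.6491.
u_2 = a_2 + 2.6491·e_1 = (-2.5965, 1.0526, 1.5965, -3.4035).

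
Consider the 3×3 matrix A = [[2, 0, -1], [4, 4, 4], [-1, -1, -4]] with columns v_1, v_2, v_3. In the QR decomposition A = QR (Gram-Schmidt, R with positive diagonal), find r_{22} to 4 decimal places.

r_{22} = 1.7995

v_1 = (2, 4, -1); ‖v_1‖ = 4.5826, so e_1 = (0.4364, 0.8729, -0.2182).
e_1·v_2 = 0.4364·0 + 0.8729·4 + (-0.2182)·(-1) = 3.7097.
u_2 = v_2 − 3.7097·e_1 = (-1.6190, 0.7619, -0.1905).
r_{22} = ‖u_2‖ = 1.7995.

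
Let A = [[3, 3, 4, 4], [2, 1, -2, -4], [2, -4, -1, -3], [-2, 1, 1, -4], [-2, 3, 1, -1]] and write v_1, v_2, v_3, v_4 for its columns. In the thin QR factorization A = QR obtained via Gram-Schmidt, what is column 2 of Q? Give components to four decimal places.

e_2 = (0.6085, 0.2366, -0.6085, 0.1014, 0.4395)

e_1 = v_1/‖v_1‖ = (3, 2, 2, -2, -2)/5.0000 = (0.6000, 0.4000, 0.4000, -0.4000, -0.4000).
r_{12} = e_1·v_2 = -1.0000.
u_2 = v_2 + 1.0000·e_1 = (3.6000, 1.4000, -3.6000, 0.6000, 2.6000).
‖u_2‖ = 5.9161, so e_2 = (0.6085, 0.2366, -0.6085, 0.1014, 0.4395).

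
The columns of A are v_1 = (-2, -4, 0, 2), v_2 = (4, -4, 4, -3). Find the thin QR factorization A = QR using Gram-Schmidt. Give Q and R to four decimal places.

Q = [[-0.4082, 0.5527], [-0.8165, -0.4864], [0.0000, 0.5306], [0.4082, -0.4200]], R = [[4.8990, 0.4082], [0.0000, 7.5388]]

v_1 = (-2, -4, 0, 2); ‖v_1‖ = 4.8990, so q_1 = (-0.4082, -0.8165, 0.0000, 0.4082).
q_1·v_2 = (-0.4082)·4 + (-0.8165)·(-4) + 0.0000·4 + 0.4082·(-3) = 0.4082.
u_2 = v_2 − 0.4082·q_1 = (4.1667, -3.6667, 4.0000, -3.1667).
‖u_2‖ = 7.5388, so q_2 = (0.5527, -0.4864, 0.5306, -0.4200).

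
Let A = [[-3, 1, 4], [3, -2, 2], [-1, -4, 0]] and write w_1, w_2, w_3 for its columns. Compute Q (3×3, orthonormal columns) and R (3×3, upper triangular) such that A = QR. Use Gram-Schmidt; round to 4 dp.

Q = [[-0.6882, 0.0475, 0.7239], [0.6882, -0.2728, 0.6722], [-0.2294, -0.9609, -0.1551]], R = [[4.3589, -1.1471, -1.3765], [0.0000, 4.4367, -0.3559], [0.0000, 0.0000, 4.2401]]

w_1 = (-3, 3, -1); ‖w_1‖ = 4.3589, so e_1 = (-0.6882, 0.6882, -0.2294).
e_1·w_2 = (-0.6882)·1 + 0.6882·(-2) + (-0.2294)·(-4) = -1.1471.
u_2 = w_2 + 1.1471·e_1 = (0.2105, -1.2105, -4.2632).
‖u_2‖ = 4.4367, so e_2 = (0.0475, -0.2728, -0.9609).
e_1·w_3 = (-0.6882)·4 + 0.6882·2 + (-0.2294)·0 = -1.3765; e_2·w_3 = 0.0475·4 + (-0.2728)·2 + (-0.9609)·0 = -0.3559.
u_3 = w_3 + 1.3765·e_1 + 0.3559·e_2 = (3.0695, 2.8503, -0.6578).
‖u_3‖ = 4.2401, so e_3 = (0.7239, 0.6722, -0.1551).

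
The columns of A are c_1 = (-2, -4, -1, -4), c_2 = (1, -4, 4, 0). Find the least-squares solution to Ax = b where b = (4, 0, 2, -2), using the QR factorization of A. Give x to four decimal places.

c_1 = (-2, -4, -1, -4); ‖c_1‖ = 6.0828, so q_1 = (-0.3288, -0.6576, -0.1644, -0.6576).
q_1·c_2 = (-0.3288)·1 + (-0.6576)·(-4) + (-0.1644)·4 + (-0.6576)·0 = 1.6440.
u_2 = c_2 − 1.6440·q_1 = (1.5405, -2.9189, 4.2703, 1.0811).
‖u_2‖ = 5.5043, so q_2 = (0.2799, -0.5303, 0.7758, 0.1964).
Qᵀb = (-0.3288, 2.2783).
Back-substitute: x_2 = 2.2783/5.5043 = 0.4139.
x_1 = (-0.3288 − 1.6440·0.4139)/6.0828 = -0.1659.

x = (-0.1659, 0.4139)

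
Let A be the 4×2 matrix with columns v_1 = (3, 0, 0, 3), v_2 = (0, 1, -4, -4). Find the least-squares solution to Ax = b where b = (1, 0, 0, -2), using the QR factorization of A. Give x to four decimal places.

v_1 = (3, 0, 0, 3); ‖v_1‖ = 4.2426, so e_1 = (0.7071, 0.0000, 0.0000, 0.7071).
e_1·v_2 = 0.7071·0 + 0.0000·1 + 0.0000·(-4) + 0.7071·(-4) = -2.8284.
u_2 = v_2 + 2.8284·e_1 = (2.0000, 1.0000, -4.0000, -2.0000).
‖u_2‖ = 5.0000, so e_2 = (0.4000, 0.2000, -0.8000, -0.4000).
Qᵀb = (-0.7071, 1.2000).
Back-substitute: x_2 = 1.2000/5.0000 = 0.2400.
x_1 = (-0.7071 + 2.8284·0.2400)/4.2426 = -0.0067.

x = (-0.0067, 0.2400)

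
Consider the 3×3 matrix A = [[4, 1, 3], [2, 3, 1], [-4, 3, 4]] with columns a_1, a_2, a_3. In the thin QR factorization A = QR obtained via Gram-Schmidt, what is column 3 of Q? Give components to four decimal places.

a_1 = (4, 2, -4); ‖a_1‖ = 6.0000, so q_1 = (0.6667, 0.3333, -0.6667).
q_1·a_2 = 0.6667·1 + 0.3333·3 + (-0.6667)·3 = -0.3333.
u_2 = a_2 + 0.3333·q_1 = (1.2222, 3.1111, 2.7778).
‖u_2‖ = 4.3461, so q_2 = (0.2812, 0.7158, 0.6391).
q_1·a_3 = 0.6667·3 + 0.3333·1 + (-0.6667)·4 = -0.3333; q_2·a_3 = 0.2812·3 + 0.7158·1 + 0.6391·4 = 4.1160.
u_3 = a_3 + 0.3333·q_1 − 4.1160·q_2 = (2.0647, -1.8353, 1.1471).
‖u_3‖ = 2.9912, so q_3 = (0.6903, -0.6136, 0.3835).

q_3 = (0.6903, -0.6136, 0.3835)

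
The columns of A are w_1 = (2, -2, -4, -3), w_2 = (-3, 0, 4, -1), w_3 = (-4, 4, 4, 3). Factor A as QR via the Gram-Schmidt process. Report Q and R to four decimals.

Q = [[0.3482, -0.4763, -0.5519], [-0.3482, -0.2967, 0.6659], [-0.6963, 0.4373, -0.4626], [-0.5222, -0.7028, -0.1950]], R = [[5.7446, -3.3075, -7.1372], [0.0000, 3.8808, 0.3592], [0.0000, 0.0000, 2.4355]]

q_1 = w_1/‖w_1‖ = (2, -2, -4, -3)/5.7446 = (0.3482, -0.3482, -0.6963, -0.5222).
r_{12} = q_1·w_2 = -3.3075.
u_2 = w_2 + 3.3075·q_1 = (-1.8485, -1.1515, 1.6970, -2.7273).
‖u_2‖ = 3.8808, so q_2 = (-0.4763, -0.2967, 0.4373, -0.7028).
r_{13} = q_1·w_3 = -7.1372; r_{23} = q_2·w_3 = 0.3592.
u_3 = w_3 + 7.1372·q_1 − 0.3592·q_2 = (-1.3441, 1.6217, -1.1268, -0.4748).
‖u_3‖ = 2.4355, so q_3 = (-0.5519, 0.6659, -0.4626, -0.1950).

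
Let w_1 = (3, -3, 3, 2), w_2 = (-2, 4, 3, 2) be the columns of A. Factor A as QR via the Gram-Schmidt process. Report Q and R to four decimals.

w_1 = (3, -3, 3, 2); ‖w_1‖ = 5.5678, so e_1 = (0.5388, -0.5388, 0.5388, 0.3592).
e_1·w_2 = 0.5388·(-2) + (-0.5388)·4 + 0.5388·3 + 0.3592·2 = -0.8980.
u_2 = w_2 + 0.8980·e_1 = (-1.5161, 3.5161, 3.4839, 2.3226).
‖u_2‖ = 5.6739, so e_2 = (-0.2672, 0.6197, 0.6140, 0.4093).

Q = [[0.5388, -0.2672], [-0.5388, 0.6197], [0.5388, 0.6140], [0.3592, 0.4093]], R = [[5.5678, -0.8980], [0.0000, 5.6739]]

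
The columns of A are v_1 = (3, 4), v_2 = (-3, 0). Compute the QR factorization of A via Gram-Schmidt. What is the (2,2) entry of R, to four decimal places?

r_{22} = 2.4000

e_1 = v_1/‖v_1‖ = (3, 4)/5.0000 = (0.6000, 0.8000).
r_{12} = e_1·v_2 = -1.8000.
u_2 = v_2 + 1.8000·e_1 = (-1.9200, 1.4400).
r_{22} = ‖u_2‖ = 2.4000.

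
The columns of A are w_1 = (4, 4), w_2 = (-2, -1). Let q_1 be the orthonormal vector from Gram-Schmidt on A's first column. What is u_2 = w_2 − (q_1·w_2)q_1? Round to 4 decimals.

w_1 = (4, 4); ‖w_1‖ = 5.6569, so q_1 = (0.7071, 0.7071).
q_1·w_2 = 0.7071·(-2) + 0.7071·(-1) = -2.1213.
u_2 = w_2 + 2.1213·q_1 = (-0.5000, 0.5000).

u_2 = (-0.5000, 0.5000)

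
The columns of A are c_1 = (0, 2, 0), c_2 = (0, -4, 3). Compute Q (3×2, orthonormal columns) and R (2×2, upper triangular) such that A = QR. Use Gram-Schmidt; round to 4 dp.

q_1 = c_1/‖c_1‖ = (0, 2, 0)/2.0000 = (0.0000, 1.0000, 0.0000).
r_{12} = q_1·c_2 = -4.0000.
u_2 = c_2 + 4.0000·q_1 = (0.0000, 0.0000, 3.0000).
‖u_2‖ = 3.0000, so q_2 = (0.0000, 0.0000, 1.0000).

Q = [[0.0000, 0.0000], [1.0000, 0.0000], [0.0000, 1.0000]], R = [[2.0000, -4.0000], [0.0000, 3.0000]]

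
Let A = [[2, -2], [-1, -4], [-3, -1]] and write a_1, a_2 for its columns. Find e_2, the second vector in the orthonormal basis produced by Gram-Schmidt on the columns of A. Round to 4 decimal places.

e_2 = (-0.5383, -0.8391, -0.0792)

a_1 = (2, -1, -3); ‖a_1‖ = 3.7417, so e_1 = (0.5345, -0.2673, -0.8018).
e_1·a_2 = 0.5345·(-2) + (-0.2673)·(-4) + (-0.8018)·(-1) = 0.8018.
u_2 = a_2 − 0.8018·e_1 = (-2.4286, -3.7857, -0.3571).
‖u_2‖ = 4.5119, so e_2 = (-0.5383, -0.8391, -0.0792).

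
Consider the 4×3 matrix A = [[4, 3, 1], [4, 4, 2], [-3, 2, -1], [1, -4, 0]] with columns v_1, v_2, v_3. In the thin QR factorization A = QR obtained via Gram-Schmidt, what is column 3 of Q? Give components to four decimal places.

q_1 = v_1/‖v_1‖ = (4, 4, -3, 1)/6.4807 = (0.6172, 0.6172, -0.4629, 0.1543).
r_{12} = q_1·v_2 = 2.7775.
u_2 = v_2 − 2.7775·q_1 = (1.2857, 2.2857, 3.2857, -4.4286).
‖u_2‖ = 6.1062, so q_2 = (0.2106, 0.3743, 0.5381, -0.7253).
r_{13} = q_1·v_3 = 2.3146; r_{23} = q_2·v_3 = 0.4211.
u_3 = v_3 − 2.3146·q_1 − 0.4211·q_2 = (-0.5172, 0.4138, -0.1552, -0.0517).
‖u_3‖ = 0.6823, so q_3 = (-0.7581, 0.6065, -0.2274, -0.0758).

q_3 = (-0.7581, 0.6065, -0.2274, -0.0758)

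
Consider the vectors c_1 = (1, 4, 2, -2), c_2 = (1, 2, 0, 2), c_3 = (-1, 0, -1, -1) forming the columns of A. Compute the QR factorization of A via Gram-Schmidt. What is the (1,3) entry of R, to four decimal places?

r_{13} = -0.2000

c_1 = (1, 4, 2, -2); ‖c_1‖ = 5.0000, so e_1 = (0.2000, 0.8000, 0.4000, -0.4000).
r_{13} = e_1·c_3 = -0.2000.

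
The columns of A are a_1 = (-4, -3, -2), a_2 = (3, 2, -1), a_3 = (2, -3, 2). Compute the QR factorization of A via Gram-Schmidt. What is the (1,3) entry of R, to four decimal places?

q_1 = a_1/‖a_1‖ = (-4, -3, -2)/5.3852 = (-0.7428, -0.5571, -0.3714).
r_{13} = q_1·a_3 = -0.5571.

r_{13} = -0.5571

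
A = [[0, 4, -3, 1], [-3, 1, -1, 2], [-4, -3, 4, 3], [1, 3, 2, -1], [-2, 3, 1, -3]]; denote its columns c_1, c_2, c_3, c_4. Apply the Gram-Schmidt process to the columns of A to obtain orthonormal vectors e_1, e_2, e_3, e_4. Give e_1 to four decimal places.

e_1 = (0.0000, -0.5477, -0.7303, 0.1826, -0.3651)

e_1 = c_1/‖c_1‖ = (0, -3, -4, 1, -2)/5.4772 = (0.0000, -0.5477, -0.7303, 0.1826, -0.3651).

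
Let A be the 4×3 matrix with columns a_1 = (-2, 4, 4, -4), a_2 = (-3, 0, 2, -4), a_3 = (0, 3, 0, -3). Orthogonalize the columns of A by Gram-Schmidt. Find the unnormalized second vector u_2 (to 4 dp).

u_2 = (-1.8462, -2.3077, -0.3077, -1.6923)

a_1 = (-2, 4, 4, -4); ‖a_1‖ = 7.2111, so q_1 = (-0.2774, 0.5547, 0.5547, -0.5547).
q_1·a_2 = (-0.2774)·(-3) + 0.5547·0 + 0.5547·2 + (-0.5547)·(-4) = 4.1603.
u_2 = a_2 − 4.1603·q_1 = (-1.8462, -2.3077, -0.3077, -1.6923).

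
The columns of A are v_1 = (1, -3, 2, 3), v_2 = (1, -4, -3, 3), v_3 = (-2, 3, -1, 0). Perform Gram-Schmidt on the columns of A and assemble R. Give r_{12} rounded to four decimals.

r_{12} = 3.3362

v_1 = (1, -3, 2, 3); ‖v_1‖ = 4.7958, so e_1 = (0.2085, -0.6255, 0.4170, 0.6255).
r_{12} = e_1·v_2 = 3.3362.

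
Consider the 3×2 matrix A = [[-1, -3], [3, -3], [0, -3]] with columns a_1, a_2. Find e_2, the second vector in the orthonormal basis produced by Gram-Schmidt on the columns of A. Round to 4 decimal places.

e_2 = (-0.7442, -0.2481, -0.6202)

a_1 = (-1, 3, 0); ‖a_1‖ = 3.1623, so e_1 = (-0.3162, 0.9487, 0.0000).
e_1·a_2 = (-0.3162)·(-3) + 0.9487·(-3) + 0.0000·(-3) = -1.8974.
u_2 = a_2 + 1.8974·e_1 = (-3.6000, -1.2000, -3.0000).
‖u_2‖ = 4.8374, so e_2 = (-0.7442, -0.2481, -0.6202).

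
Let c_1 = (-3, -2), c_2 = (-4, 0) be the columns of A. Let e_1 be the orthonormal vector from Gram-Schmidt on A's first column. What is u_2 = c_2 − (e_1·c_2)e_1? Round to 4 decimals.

c_1 = (-3, -2); ‖c_1‖ = 3.6056, so e_1 = (-0.8321, -0.5547).
e_1·c_2 = (-0.8321)·(-4) + (-0.5547)·0 = 3.3282.
u_2 = c_2 − 3.3282·e_1 = (-1.2308, 1.8462).

u_2 = (-1.2308, 1.8462)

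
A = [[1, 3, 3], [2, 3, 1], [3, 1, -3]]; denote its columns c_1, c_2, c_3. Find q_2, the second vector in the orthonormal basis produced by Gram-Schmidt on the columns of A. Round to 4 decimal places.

q_2 = (0.7259, 0.4355, -0.5323)

c_1 = (1, 2, 3); ‖c_1‖ = 3.7417, so q_1 = (0.2673, 0.5345, 0.8018).
q_1·c_2 = 0.2673·3 + 0.5345·3 + 0.8018·1 = 3.2071.
u_2 = c_2 − 3.2071·q_1 = (2.1429, 1.2857, -1.5714).
‖u_2‖ = 2.9520, so q_2 = (0.7259, 0.4355, -0.5323).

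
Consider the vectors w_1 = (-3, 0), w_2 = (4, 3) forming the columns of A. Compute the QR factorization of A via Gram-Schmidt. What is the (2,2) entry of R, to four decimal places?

e_1 = w_1/‖w_1‖ = (-3, 0)/3.0000 = (-1.0000, 0.0000).
r_{12} = e_1·w_2 = -4.0000.
u_2 = w_2 + 4.0000·e_1 = (0.0000, 3.0000).
r_{22} = ‖u_2‖ = 3.0000.

r_{22} = 3.0000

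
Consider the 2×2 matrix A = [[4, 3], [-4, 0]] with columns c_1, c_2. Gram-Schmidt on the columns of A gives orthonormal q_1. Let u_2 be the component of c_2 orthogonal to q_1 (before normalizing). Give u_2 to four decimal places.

c_1 = (4, -4); ‖c_1‖ = 5.6569, so q_1 = (0.7071, -0.7071).
q_1·c_2 = 0.7071·3 + (-0.7071)·0 = 2.1213.
u_2 = c_2 − 2.1213·q_1 = (1.5000, 1.5000).

u_2 = (1.5000, 1.5000)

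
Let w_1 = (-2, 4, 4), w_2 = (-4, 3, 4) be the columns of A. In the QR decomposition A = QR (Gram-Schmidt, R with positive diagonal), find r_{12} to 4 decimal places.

r_{12} = 6.0000

w_1 = (-2, 4, 4); ‖w_1‖ = 6.0000, so e_1 = (-0.3333, 0.6667, 0.6667).
r_{12} = e_1·w_2 = 6.0000.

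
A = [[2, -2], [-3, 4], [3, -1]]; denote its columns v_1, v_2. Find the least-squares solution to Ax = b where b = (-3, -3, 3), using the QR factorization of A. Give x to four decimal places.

v_1 = (2, -3, 3); ‖v_1‖ = 4.6904, so e_1 = (0.4264, -0.6396, 0.6396).
e_1·v_2 = 0.4264·(-2) + (-0.6396)·4 + 0.6396·(-1) = -4.0508.
u_2 = v_2 + 4.0508·e_1 = (-0.2727, 1.4091, 1.5909).
‖u_2‖ = 2.1426, so e_2 = (-0.1273, 0.6576, 0.7425).
Qᵀb = (2.5584, 0.6364).
Back-substitute: x_2 = 0.6364/2.1426 = 0.2970.
x_1 = (2.5584 + 4.0508·0.2970)/4.6904 = 0.8020.

x = (0.8020, 0.2970)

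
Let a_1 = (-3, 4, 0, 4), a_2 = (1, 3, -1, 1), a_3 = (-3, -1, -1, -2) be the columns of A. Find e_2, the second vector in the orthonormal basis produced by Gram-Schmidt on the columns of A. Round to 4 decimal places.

e_2 = (0.6952, 0.6170, -0.3563, -0.0956)

e_1 = a_1/‖a_1‖ = (-3, 4, 0, 4)/6.4031 = (-0.4685, 0.6247, 0.0000, 0.6247).
r_{12} = e_1·a_2 = 2.0303.
u_2 = a_2 − 2.0303·e_1 = (1.9512, 1.7317, -1.0000, -0.2683).
‖u_2‖ = 2.8068, so e_2 = (0.6952, 0.6170, -0.3563, -0.0956).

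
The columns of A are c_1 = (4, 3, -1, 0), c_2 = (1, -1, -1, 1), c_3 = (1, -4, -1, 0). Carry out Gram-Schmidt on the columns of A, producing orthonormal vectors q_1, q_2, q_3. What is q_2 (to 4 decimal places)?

q_2 = (0.3530, -0.6276, -0.4707, 0.5099)

c_1 = (4, 3, -1, 0); ‖c_1‖ = 5.0990, so q_1 = (0.7845, 0.5883, -0.1961, 0.0000).
q_1·c_2 = 0.7845·1 + 0.5883·(-1) + (-0.1961)·(-1) + 0.0000·1 = 0.3922.
u_2 = c_2 − 0.3922·q_1 = (0.6923, -1.2308, -0.9231, 1.0000).
‖u_2‖ = 1.9612, so q_2 = (0.3530, -0.6276, -0.4707, 0.5099).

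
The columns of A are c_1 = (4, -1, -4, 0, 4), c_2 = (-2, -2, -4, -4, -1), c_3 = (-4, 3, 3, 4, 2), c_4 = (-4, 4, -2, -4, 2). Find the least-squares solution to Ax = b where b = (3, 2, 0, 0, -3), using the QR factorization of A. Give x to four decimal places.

x = (-0.3156, -0.8750, -0.8654, 0.2972)

c_1 = (4, -1, -4, 0, 4); ‖c_1‖ = 7.0000, so e_1 = (0.5714, -0.1429, -0.5714, 0.0000, 0.5714).
e_1·c_2 = 0.5714·(-2) + (-0.1429)·(-2) + (-0.5714)·(-4) + 0.0000·(-4) + 0.5714·(-1) = 0.8571.
u_2 = c_2 − 0.8571·e_1 = (-2.4898, -1.8776, -3.5102, -4.0000, -1.4898).
‖u_2‖ = 6.3455, so e_2 = (-0.3924, -0.2959, -0.5532, -0.6304, -0.2348).
e_1·c_3 = 0.5714·(-4) + (-0.1429)·3 + (-0.5714)·3 + 0.0000·4 + 0.5714·2 = -3.2857; e_2·c_3 = (-0.3924)·(-4) + (-0.2959)·3 + (-0.5532)·3 + (-0.6304)·4 + (-0.2348)·2 = -3.9687.
u_3 = c_3 + 3.2857·e_1 + 3.9687·e_2 = (-3.6797, 1.3563, -1.0730, 1.4982, 2.9458).
‖u_3‖ = 5.2396, so e_3 = (-0.7023, 0.2589, -0.2048, 0.2859, 0.5622).
e_1·c_4 = 0.5714·(-4) + (-0.1429)·4 + (-0.5714)·(-2) + 0.0000·(-4) + 0.5714·2 = -0.5714; e_2·c_4 = (-0.3924)·(-4) + (-0.2959)·4 + (-0.5532)·(-2) + (-0.6304)·(-4) + (-0.2348)·2 = 3.5442; e_3·c_4 = (-0.7023)·(-4) + 0.2589·4 + (-0.2048)·(-2) + 0.2859·(-4) + 0.5622·2 = 4.2348.
u_4 = c_4 + 0.5714·e_1 − 3.5442·e_2 − 4.2348·e_3 = (0.6912, 3.8708, 0.5013, -2.9768, 0.7778).
‖u_4‖ = 5.0178, so e_4 = (0.1378, 0.7714, 0.0999, -0.5932, 0.1550).
Qᵀb = (-0.2857, -1.0646, -3.2758, 1.4911).
Back-substitute: x_4 = 1.4911/5.0178 = 0.2972.
x_3 = (-3.2758 − 4.2348·0.2972)/5.2396 = -0.8654.
x_2 = (-1.0646 + 3.9687·(-0.8654) − 3.5442·0.2972)/6.3455 = -0.8750.
x_1 = (-0.2857 − 0.8571·(-0.8750) + 3.2857·(-0.8654) + 0.5714·0.2972)/7.0000 = -0.3156.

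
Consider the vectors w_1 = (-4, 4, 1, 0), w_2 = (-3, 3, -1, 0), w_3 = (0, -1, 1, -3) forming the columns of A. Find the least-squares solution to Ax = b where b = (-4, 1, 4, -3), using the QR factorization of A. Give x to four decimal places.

q_1 = w_1/‖w_1‖ = (-4, 4, 1, 0)/5.7446 = (-0.6963, 0.6963, 0.1741, 0.0000).
r_{12} = q_1·w_2 = 4.0038.
u_2 = w_2 − 4.0038·q_1 = (-0.2121, 0.2121, -1.6970, 0.0000).
‖u_2‖ = 1.7233, so q_2 = (-0.1231, 0.1231, -0.9847, 0.0000).
r_{13} = q_1·w_3 = -0.5222; r_{23} = q_2·w_3 = -1.1078.
u_3 = w_3 + 0.5222·q_1 + 1.1078·q_2 = (-0.5000, -0.5000, 0.0000, -3.0000).
‖u_3‖ = 3.0822, so q_3 = (-0.1622, -0.1622, 0.0000, -0.9733).
Qᵀb = (4.1779, -3.3235, 3.4066).
Back-substitute: x_3 = 3.4066/3.0822 = 1.1053.
x_2 = (-3.3235 + 1.1078·1.1053)/1.7233 = -1.2180.
x_1 = (4.1779 − 4.0038·(-1.2180) + 0.5222·1.1053)/5.7446 = 1.6767.

x = (1.6767, -1.2180, 1.1053)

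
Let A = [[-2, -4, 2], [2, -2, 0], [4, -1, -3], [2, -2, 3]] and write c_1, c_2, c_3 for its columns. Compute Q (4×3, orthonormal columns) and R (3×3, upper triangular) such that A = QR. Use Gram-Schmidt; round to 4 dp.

c_1 = (-2, 2, 4, 2); ‖c_1‖ = 5.2915, so e_1 = (-0.3780, 0.3780, 0.7559, 0.3780).
e_1·c_2 = (-0.3780)·(-4) + 0.3780·(-2) + 0.7559·(-1) + 0.3780·(-2) = -0.7559.
u_2 = c_2 + 0.7559·e_1 = (-4.2857, -1.7143, -0.4286, -1.7143).
‖u_2‖ = 4.9425, so e_2 = (-0.8671, -0.3468, -0.0867, -0.3468).
e_1·c_3 = (-0.3780)·2 + 0.3780·0 + 0.7559·(-3) + 0.3780·3 = -1.8898; e_2·c_3 = (-0.8671)·2 + (-0.3468)·0 + (-0.0867)·(-3) + (-0.3468)·3 = -2.5146.
u_3 = c_3 + 1.8898·e_1 + 2.5146·e_2 = (-0.8947, -0.1579, -1.7895, 2.8421).
‖u_3‖ = 3.4793, so e_3 = (-0.2572, -0.0454, -0.5143, 0.8169).

Q = [[-0.3780, -0.8671, -0.2572], [0.3780, -0.3468, -0.0454], [0.7559, -0.0867, -0.5143], [0.3780, -0.3468, 0.8169]], R = [[5.2915, -0.7559, -1.8898], [0.0000, 4.9425, -2.5146], [0.0000, 0.0000, 3.4793]]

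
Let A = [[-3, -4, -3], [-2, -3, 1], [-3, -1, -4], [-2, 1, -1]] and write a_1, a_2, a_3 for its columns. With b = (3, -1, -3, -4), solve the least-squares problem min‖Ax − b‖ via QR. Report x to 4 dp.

x = (2.0517, -1.5000, -0.7069)

e_1 = a_1/‖a_1‖ = (-3, -2, -3, -2)/5.0990 = (-0.5883, -0.3922, -0.5883, -0.3922).
r_{12} = e_1·a_2 = 3.7262.
u_2 = a_2 − 3.7262·e_1 = (-1.8077, -1.5385, 1.1923, 2.4615).
‖u_2‖ = 3.6215, so e_2 = (-0.4992, -0.4248, 0.3292, 0.6797).
r_{13} = e_1·a_3 = 4.1184; r_{23} = e_2·a_3 = -0.9240.
u_3 = a_3 − 4.1184·e_1 + 0.9240·e_2 = (-1.0381, 2.2229, -1.2727, 1.2434).
‖u_3‖ = 3.0306, so e_3 = (-0.3425, 0.7335, -0.4200, 0.4103).
Qᵀb = (1.9612, -4.7791, -2.1423).
Back-substitute: x_3 = -2.1423/3.0306 = -0.7069.
x_2 = (-4.7791 + 0.9240·(-0.7069))/3.6215 = -1.5000.
x_1 = (1.9612 − 3.7262·(-1.5000) − 4.1184·(-0.7069))/5.0990 = 2.0517.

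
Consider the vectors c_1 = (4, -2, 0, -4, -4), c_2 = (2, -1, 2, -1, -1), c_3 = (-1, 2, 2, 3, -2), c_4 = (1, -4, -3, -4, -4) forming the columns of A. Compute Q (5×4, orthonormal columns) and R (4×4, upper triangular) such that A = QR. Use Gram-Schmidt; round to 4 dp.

e_1 = c_1/‖c_1‖ = (4, -2, 0, -4, -4)/7.2111 = (0.5547, -0.2774, 0.0000, -0.5547, -0.5547).
r_{12} = e_1·c_2 = 2.4962.
u_2 = c_2 − 2.4962·e_1 = (0.6154, -0.3077, 2.0000, 0.3846, 0.3846).
‖u_2‖ = 2.1839, so e_2 = (0.2818, -0.1409, 0.9158, 0.1761, 0.1761).
r_{13} = e_1·c_3 = -1.6641; r_{23} = e_2·c_3 = 1.4442.
u_3 = c_3 + 1.6641·e_1 − 1.4442·e_2 = (-0.4839, 1.7419, 0.6774, 1.8226, -3.1774).
‖u_3‖ = 4.1407, so e_3 = (-0.1169, 0.4207, 0.1636, 0.4402, -0.7674).
r_{14} = e_1·c_4 = 6.1017; r_{24} = e_2·c_4 = -3.3110; r_{34} = e_3·c_4 = -0.9816.
u_4 = c_4 − 6.1017·e_1 + 3.3110·e_2 + 0.9816·e_3 = (-1.5663, -2.3612, 0.1929, 0.3998, -0.7855).
‖u_4‖ = 2.9737, so e_4 = (-0.5267, -0.7940, 0.0649, 0.1344, -0.2642).

Q = [[0.5547, 0.2818, -0.1169, -0.5267], [-0.2774, -0.1409, 0.4207, -0.7940], [0.0000, 0.9158, 0.1636, 0.0649], [-0.5547, 0.1761, 0.4402, 0.1344], [-0.5547, 0.1761, -0.7674, -0.2642]], R = [[7.2111, 2.4962, -1.6641, 6.1017], [0.0000, 2.1839, 1.4442, -3.3110], [0.0000, 0.0000, 4.1407, -0.9816], [0.0000, 0.0000, 0.0000, 2.9737]]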